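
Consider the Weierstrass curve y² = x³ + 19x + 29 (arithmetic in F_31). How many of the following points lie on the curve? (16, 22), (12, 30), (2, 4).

(16, 22): 22² ≡ 19, rhs ≡ 27 → off.
(12, 30): 30² ≡ 1, rhs ≡ 1 → on.
(2, 4): 4² ≡ 16, rhs ≡ 13 → off.

1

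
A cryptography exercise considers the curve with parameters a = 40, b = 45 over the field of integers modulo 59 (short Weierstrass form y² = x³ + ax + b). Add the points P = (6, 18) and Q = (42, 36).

(6, 18) + (42, 36). λ = (36 - 18)/(42 - 6) ≡ 18/36 mod 59. 36⁻¹ ≡ 41 (mod 59) since 36·41 = 1476 ≡ 1, so λ ≡ 30.
  x = λ² - 6 - 42 = 900 - 48 ≡ 26; y = λ·(6 - 26) - 18 ≡ 31. → (26, 31)

(26, 31)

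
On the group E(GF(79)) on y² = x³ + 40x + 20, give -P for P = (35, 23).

-(35, 23) = (35, -23 mod 79) = (35, 56).

(35, 56)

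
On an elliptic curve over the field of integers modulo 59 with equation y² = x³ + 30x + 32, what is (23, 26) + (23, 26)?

tangent at (23, 26): λ = (3·23² + 30)/(2·26) ≡ 24/52. 52⁻¹ ≡ 42 (mod 59), so λ ≡ 24·42 ≡ 5.
  x = λ² - 23 - 23 = 25 - 46 ≡ 38; y = λ·(23 - 38) - 26 ≡ 17. → (38, 17)

(38, 17)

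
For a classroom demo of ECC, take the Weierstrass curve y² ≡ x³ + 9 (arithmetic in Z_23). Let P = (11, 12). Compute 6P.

Double-and-add on 6 = (110)₂. Start with P = (11, 12) for the leading 1-bit.
double: tangent at (11, 12): λ = (3·11² + 0)/(2·12) ≡ 18/1. 1⁻¹ ≡ 1 (mod 23) since 1·1 = 1 ≡ 1, so λ ≡ 18·1 ≡ 18.
  x = λ² - 11 - 11 = 324 - 22 ≡ 3; y = λ·(11 - 3) - 12 ≡ 17. → (3, 17)
add P: (3, 17) + (11, 12). λ = (12 - 17)/(11 - 3) ≡ 18/8 mod 23. 8⁻¹ ≡ 3 (mod 23) since 8·3 = 24 ≡ 1, so λ ≡ 8.
  x = λ² - 3 - 11 = 64 - 14 ≡ 4; y = λ·(3 - 4) - 17 ≡ 21. → (4, 21)
double: tangent at (4, 21): λ = (3·4² + 0)/(2·21) ≡ 2/19. 19⁻¹ ≡ 17 (mod 23), so λ ≡ 2·17 ≡ 11.
  x = λ² - 4 - 4 = 121 - 8 ≡ 21; y = λ·(4 - 21) - 21 ≡ 22. → (21, 22)

(21, 22)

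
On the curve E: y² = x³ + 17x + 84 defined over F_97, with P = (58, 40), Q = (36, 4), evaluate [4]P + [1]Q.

(21, 14)

First 4P:
Double-and-add on 4 = (100)₂. Start with P = (58, 40) for the leading 1-bit.
double: tangent at (58, 40): λ = (3·58² + 17)/(2·40) ≡ 21/80. 80⁻¹ ≡ 57 (mod 97), so λ ≡ 21·57 ≡ 33.
  x = λ² - 58 - 58 = 1089 - 116 ≡ 3; y = λ·(58 - 3) - 40 ≡ 29. → (3, 29)
double: tangent at (3, 29): λ = (3·3² + 17)/(2·29) ≡ 44/58. 58⁻¹ ≡ 92 (mod 97), so λ ≡ 44·92 ≡ 71.
  x = λ² - 3 - 3 = 5041 - 6 ≡ 88; y = λ·(3 - 88) - 29 ≡ 47. → (88, 47)
4P = (88, 47).
Finally 4P + Q:
(88, 47) + (36, 4). λ = (4 - 47)/(36 - 88) ≡ 54/45 mod 97. 45⁻¹ ≡ 69 (mod 97) since 45·69 = 3105 ≡ 1, so λ ≡ 40.
  x = λ² - 88 - 36 = 1600 - 124 ≡ 21; y = λ·(88 - 21) - 47 ≡ 14. → (21, 14)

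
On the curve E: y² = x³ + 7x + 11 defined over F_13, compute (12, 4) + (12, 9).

O

The two points share x = 12 and their y-coordinates satisfy 4 + 9 ≡ 0 (mod 13), so they are inverses. Their sum is the point at infinity.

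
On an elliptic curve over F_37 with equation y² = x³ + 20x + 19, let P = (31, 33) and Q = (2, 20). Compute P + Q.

(13, 21)

(31, 33) + (2, 20). λ = (20 - 33)/(2 - 31) ≡ 24/8 mod 37. 8⁻¹ ≡ 14 (mod 37) since 8·14 = 112 ≡ 1, so λ ≡ 3.
  x = λ² - 31 - 2 = 9 - 33 ≡ 13; y = λ·(31 - 13) - 33 ≡ 21. → (13, 21)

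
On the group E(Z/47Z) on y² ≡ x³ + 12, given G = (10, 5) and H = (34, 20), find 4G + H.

First 4G:
Double-and-add on 4 = (100)₂. Start with G = (10, 5) for the leading 1-bit.
double: tangent at (10, 5): λ = (3·10² + 0)/(2·5) ≡ 18/10. 10⁻¹ ≡ 33 (mod 47), so λ ≡ 18·33 ≡ 30.
  x = λ² - 10 - 10 = 900 - 20 ≡ 34; y = λ·(10 - 34) - 5 ≡ 27. → (34, 27)
double: tangent at (34, 27): λ = (3·34² + 0)/(2·27) ≡ 37/7. 7⁻¹ ≡ 27 (mod 47), so λ ≡ 37·27 ≡ 12.
  x = λ² - 34 - 34 = 144 - 68 ≡ 29; y = λ·(34 - 29) - 27 ≡ 33. → (29, 33)
4G = (29, 33).
Finally 4G + H:
(29, 33) + (34, 20). λ = (20 - 33)/(34 - 29) ≡ 34/5 mod 47. 5⁻¹ ≡ 19 (mod 47), so λ ≡ 35.
  x = λ² - 29 - 34 = 1225 - 63 ≡ 34; y = λ·(29 - 34) - 33 ≡ 27. → (34, 27)

(34, 27)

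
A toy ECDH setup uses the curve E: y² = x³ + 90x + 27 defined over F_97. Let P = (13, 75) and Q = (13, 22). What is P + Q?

O

The two points share x = 13 and their y-coordinates satisfy 75 + 22 ≡ 0 (mod 97), so they are inverses. Their sum is O.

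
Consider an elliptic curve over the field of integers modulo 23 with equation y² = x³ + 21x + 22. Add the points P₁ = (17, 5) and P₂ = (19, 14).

(17, 5) + (19, 14). λ = (14 - 5)/(19 - 17) ≡ 9/2 mod 23. 2⁻¹ ≡ 12 (mod 23) since 2·12 = 24 ≡ 1, so λ ≡ 16.
  x = λ² - 17 - 19 = 256 - 36 ≡ 13; y = λ·(17 - 13) - 5 ≡ 13. → (13, 13)

(13, 13)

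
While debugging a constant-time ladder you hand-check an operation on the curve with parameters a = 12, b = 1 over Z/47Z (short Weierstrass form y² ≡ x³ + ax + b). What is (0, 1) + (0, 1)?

(36, 18)

tangent at (0, 1): λ = (3·0² + 12)/(2·1) ≡ 12/2. 2⁻¹ ≡ 24 (mod 47), so λ ≡ 12·24 ≡ 6.
  x = λ² - 0 - 0 = 36 - 0 ≡ 36; y = λ·(0 - 36) - 1 ≡ 18. → (36, 18)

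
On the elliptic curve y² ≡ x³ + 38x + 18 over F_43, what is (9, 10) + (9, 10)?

(26, 7)

tangent at (9, 10): λ = (3·9² + 38)/(2·10) ≡ 23/20. 20⁻¹ ≡ 28 (mod 43), so λ ≡ 23·28 ≡ 42.
  x = λ² - 9 - 9 = 1764 - 18 ≡ 26; y = λ·(9 - 26) - 10 ≡ 7. → (26, 7)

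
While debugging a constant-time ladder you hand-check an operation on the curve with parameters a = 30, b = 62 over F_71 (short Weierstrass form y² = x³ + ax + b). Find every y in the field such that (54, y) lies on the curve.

none

x³ + 30x + 62 = 159146 ≡ 35 (mod 71).
35 is a non-residue mod 71; no y exists.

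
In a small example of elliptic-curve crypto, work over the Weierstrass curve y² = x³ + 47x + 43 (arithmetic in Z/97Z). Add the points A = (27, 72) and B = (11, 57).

(11, 40)

(27, 72) + (11, 57). λ = (57 - 72)/(11 - 27) ≡ 82/81 mod 97. 81⁻¹ ≡ 6 (mod 97) since 81·6 = 486 ≡ 1, so λ ≡ 7.
  x = λ² - 27 - 11 = 49 - 38 ≡ 11; y = λ·(27 - 11) - 72 ≡ 40. → (11, 40)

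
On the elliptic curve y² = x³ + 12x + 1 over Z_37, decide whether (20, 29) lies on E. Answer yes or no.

yes

y² = 29² ≡ 27; x³ + 12x + 1 = 8241 ≡ 27 (mod 37). 27 = 27.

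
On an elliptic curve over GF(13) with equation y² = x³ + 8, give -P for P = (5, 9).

-(5, 9) = (5, -9 mod 13) = (5, 4).

(5, 4)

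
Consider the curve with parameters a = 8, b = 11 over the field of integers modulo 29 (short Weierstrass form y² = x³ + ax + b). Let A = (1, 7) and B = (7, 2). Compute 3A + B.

First 3A:
Repeated addition: build up to 3A.
2A: tangent at (1, 7): λ = (3·1² + 8)/(2·7) ≡ 11/14. 14⁻¹ ≡ 27 (mod 29) since 14·27 = 378 ≡ 1, so λ ≡ 11·27 ≡ 7.
  x = λ² - 1 - 1 = 49 - 2 ≡ 18; y = λ·(1 - 18) - 7 ≡ 19. → (18, 19)
3A: (18, 19) + (1, 7). λ = (7 - 19)/(1 - 18) ≡ 17/12 mod 29. 12⁻¹ ≡ 17 (mod 29), so λ ≡ 28.
  x = λ² - 18 - 1 = 784 - 19 ≡ 11; y = λ·(18 - 11) - 19 ≡ 3. → (11, 3)
3A = (11, 3).
Finally 3A + B:
(11, 3) + (7, 2). λ = (2 - 3)/(7 - 11) ≡ 28/25 mod 29. 25⁻¹ ≡ 7 (mod 29), so λ ≡ 22.
  x = λ² - 11 - 7 = 484 - 18 ≡ 2; y = λ·(11 - 2) - 3 ≡ 21. → (2, 21)

(2, 21)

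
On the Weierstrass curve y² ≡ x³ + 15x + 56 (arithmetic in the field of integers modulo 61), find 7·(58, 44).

Write P = (58, 44).
Double-and-add on 7 = (111)₂. Start with P = (58, 44) for the leading 1-bit.
double: tangent at (58, 44): λ = (3·58² + 15)/(2·44) ≡ 42/27. 27⁻¹ ≡ 52 (mod 61), so λ ≡ 42·52 ≡ 49.
  x = λ² - 58 - 58 = 2401 - 116 ≡ 28; y = λ·(58 - 28) - 44 ≡ 23. → (28, 23)
add P: (28, 23) + (58, 44). λ = (44 - 23)/(58 - 28) ≡ 21/30 mod 61. 30⁻¹ ≡ 59 (mod 61), so λ ≡ 19.
  x = λ² - 28 - 58 = 361 - 86 ≡ 31; y = λ·(28 - 31) - 23 ≡ 42. → (31, 42)
double: tangent at (31, 42): λ = (3·31² + 15)/(2·42) ≡ 31/23. 23⁻¹ ≡ 8 (mod 61) since 23·8 = 184 ≡ 1, so λ ≡ 31·8 ≡ 4.
  x = λ² - 31 - 31 = 16 - 62 ≡ 15; y = λ·(31 - 15) - 42 ≡ 22. → (15, 22)
add P: (15, 22) + (58, 44). λ = (44 - 22)/(58 - 15) ≡ 22/43 mod 61. 43⁻¹ ≡ 44 (mod 61) since 43·44 = 1892 ≡ 1, so λ ≡ 53.
  x = λ² - 15 - 58 = 2809 - 73 ≡ 52; y = λ·(15 - 52) - 22 ≡ 30. → (52, 30)

(52, 30)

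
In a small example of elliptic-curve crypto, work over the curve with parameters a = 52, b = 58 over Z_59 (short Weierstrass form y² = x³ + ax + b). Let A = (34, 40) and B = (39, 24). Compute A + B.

(34, 40) + (39, 24). λ = (24 - 40)/(39 - 34) ≡ 43/5 mod 59. 5⁻¹ ≡ 12 (mod 59) since 5·12 = 60 ≡ 1, so λ ≡ 44.
  x = λ² - 34 - 39 = 1936 - 73 ≡ 34; y = λ·(34 - 34) - 40 ≡ 19. → (34, 19)

(34, 19)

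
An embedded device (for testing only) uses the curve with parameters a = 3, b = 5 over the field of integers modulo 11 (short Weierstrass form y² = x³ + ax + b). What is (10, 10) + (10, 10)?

(0, 4)

tangent at (10, 10): λ = (3·10² + 3)/(2·10) ≡ 6/9. 9⁻¹ ≡ 5 (mod 11) since 9·5 = 45 ≡ 1, so λ ≡ 6·5 ≡ 8.
  x = λ² - 10 - 10 = 64 - 20 ≡ 0; y = λ·(10 - 0) - 10 ≡ 4. → (0, 4)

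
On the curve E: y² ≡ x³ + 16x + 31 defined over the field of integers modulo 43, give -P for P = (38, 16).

-(38, 16) = (38, -16 mod 43) = (38, 27).

(38, 27)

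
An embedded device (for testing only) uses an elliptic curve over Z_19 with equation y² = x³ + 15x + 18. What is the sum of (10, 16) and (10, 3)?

The two points share x = 10 and their y-coordinates satisfy 16 + 3 ≡ 0 (mod 19), so they are inverses. Their sum is the point at infinity.

O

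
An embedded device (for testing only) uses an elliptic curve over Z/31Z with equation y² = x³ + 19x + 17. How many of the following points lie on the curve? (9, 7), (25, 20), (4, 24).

2

(9, 7): 7² ≡ 18, rhs ≡ 18 → on.
(25, 20): 20² ≡ 28, rhs ≡ 28 → on.
(4, 24): 24² ≡ 18, rhs ≡ 2 → off.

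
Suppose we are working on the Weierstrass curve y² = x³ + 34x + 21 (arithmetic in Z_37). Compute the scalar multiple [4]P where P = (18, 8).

Double-and-add on 4 = (100)₂. Start with P = (18, 8) for the leading 1-bit.
double: tangent at (18, 8): λ = (3·18² + 34)/(2·8) ≡ 7/16. 16⁻¹ ≡ 7 (mod 37) since 16·7 = 112 ≡ 1, so λ ≡ 7·7 ≡ 12.
  x = λ² - 18 - 18 = 144 - 36 ≡ 34; y = λ·(18 - 34) - 8 ≡ 22. → (34, 22)
double: tangent at (34, 22): λ = (3·34² + 34)/(2·22) ≡ 24/7. 7⁻¹ ≡ 16 (mod 37), so λ ≡ 24·16 ≡ 14.
  x = λ² - 34 - 34 = 196 - 68 ≡ 17; y = λ·(34 - 17) - 22 ≡ 31. → (17, 31)

(17, 31)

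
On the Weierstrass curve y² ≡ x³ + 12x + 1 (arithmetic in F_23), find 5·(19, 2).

(13, 10)

Write Q = (19, 2).
Double-and-add on 5 = (101)₂. Start with Q = (19, 2) for the leading 1-bit.
double: tangent at (19, 2): λ = (3·19² + 12)/(2·2) ≡ 14/4. 4⁻¹ ≡ 6 (mod 23) since 4·6 = 24 ≡ 1, so λ ≡ 14·6 ≡ 15.
  x = λ² - 19 - 19 = 225 - 38 ≡ 3; y = λ·(19 - 3) - 2 ≡ 8. → (3, 8)
double: tangent at (3, 8): λ = (3·3² + 12)/(2·8) ≡ 16/16. 16⁻¹ ≡ 13 (mod 23), so λ ≡ 16·13 ≡ 1.
  x = λ² - 3 - 3 = 1 - 6 ≡ 18; y = λ·(3 - 18) - 8 ≡ 0. → (18, 0)
add Q: (18, 0) + (19, 2). λ = (2 - 0)/(19 - 18) ≡ 2/1 mod 23. 1⁻¹ ≡ 1 (mod 23), so λ ≡ 2.
  x = λ² - 18 - 19 = 4 - 37 ≡ 13; y = λ·(18 - 13) - 0 ≡ 10. → (13, 10)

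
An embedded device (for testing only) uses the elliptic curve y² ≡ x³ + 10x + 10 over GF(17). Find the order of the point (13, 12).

2P: tangent at (13, 12): λ = (3·13² + 10)/(2·12) ≡ 7/7. 7⁻¹ ≡ 5 (mod 17), so λ ≡ 7·5 ≡ 1.
  x = λ² - 13 - 13 = 1 - 26 ≡ 9; y = λ·(13 - 9) - 12 ≡ 9. → (9, 9)
3P: (9, 9) + (13, 12). λ = (12 - 9)/(13 - 9) ≡ 3/4 mod 17. 4⁻¹ ≡ 13 (mod 17) since 4·13 = 52 ≡ 1, so λ ≡ 5.
  x = λ² - 9 - 13 = 25 - 22 ≡ 3; y = λ·(9 - 3) - 9 ≡ 4. → (3, 4)
4P: (3, 4) + (13, 12). λ = (12 - 4)/(13 - 3) ≡ 8/10 mod 17. 10⁻¹ ≡ 12 (mod 17), so λ ≡ 11.
  x = λ² - 3 - 13 = 121 - 16 ≡ 3; y = λ·(3 - 3) - 4 ≡ 13. → (3, 13)
5P: (3, 13) + (13, 12). λ = (12 - 13)/(13 - 3) ≡ 16/10 mod 17. 10⁻¹ ≡ 12 (mod 17), so λ ≡ 5.
  x = λ² - 3 - 13 = 25 - 16 ≡ 9; y = λ·(3 - 9) - 13 ≡ 8. → (9, 8)
6P: (9, 8) + (13, 12). λ = (12 - 8)/(13 - 9) ≡ 4/4 mod 17. 4⁻¹ ≡ 13 (mod 17) since 4·13 = 52 ≡ 1, so λ ≡ 1.
  x = λ² - 9 - 13 = 1 - 22 ≡ 13; y = λ·(9 - 13) - 8 ≡ 5. → (13, 5)
7P: (13, 5) + (13, 12): same x and y₁ ≡ -y₂, so the sum is ∞.
7P = ∞, so the order is 7.

7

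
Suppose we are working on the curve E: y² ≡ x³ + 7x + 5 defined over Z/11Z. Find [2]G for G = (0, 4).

tangent at (0, 4): λ = (3·0² + 7)/(2·4) ≡ 7/8. 8⁻¹ ≡ 7 (mod 11) since 8·7 = 56 ≡ 1, so λ ≡ 7·7 ≡ 5.
  x = λ² - 0 - 0 = 25 - 0 ≡ 3; y = λ·(0 - 3) - 4 ≡ 3. → (3, 3)

(3, 3)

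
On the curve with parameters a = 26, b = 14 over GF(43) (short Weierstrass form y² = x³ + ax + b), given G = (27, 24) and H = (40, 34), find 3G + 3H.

First 3G:
Repeated addition: build up to 3G.
2G: tangent at (27, 24): λ = (3·27² + 26)/(2·24) ≡ 20/5. 5⁻¹ ≡ 26 (mod 43) since 5·26 = 130 ≡ 1, so λ ≡ 20·26 ≡ 4.
  x = λ² - 27 - 27 = 16 - 54 ≡ 5; y = λ·(27 - 5) - 24 ≡ 21. → (5, 21)
3G: (5, 21) + (27, 24). λ = (24 - 21)/(27 - 5) ≡ 3/22 mod 43. 22⁻¹ ≡ 2 (mod 43) since 22·2 = 44 ≡ 1, so λ ≡ 6.
  x = λ² - 5 - 27 = 36 - 32 ≡ 4; y = λ·(5 - 4) - 21 ≡ 28. → (4, 28)
3G = (4, 28).
Next 3H:
Repeated addition: build up to 3H.
2H: tangent at (40, 34): λ = (3·40² + 26)/(2·34) ≡ 10/25. 25⁻¹ ≡ 31 (mod 43), so λ ≡ 10·31 ≡ 9.
  x = λ² - 40 - 40 = 81 - 80 ≡ 1; y = λ·(40 - 1) - 34 ≡ 16. → (1, 16)
3H: (1, 16) + (40, 34). λ = (34 - 16)/(40 - 1) ≡ 18/39 mod 43. 39⁻¹ ≡ 32 (mod 43) since 39·32 = 1248 ≡ 1, so λ ≡ 17.
  x = λ² - 1 - 40 = 289 - 41 ≡ 33; y = λ·(1 - 33) - 16 ≡ 42. → (33, 42)
3H = (33, 42).
Finally 3G + 3H:
(4, 28) + (33, 42). λ = (42 - 28)/(33 - 4) ≡ 14/29 mod 43. 29⁻¹ ≡ 3 (mod 43) since 29·3 = 87 ≡ 1, so λ ≡ 42.
  x = λ² - 4 - 33 = 1764 - 37 ≡ 7; y = λ·(4 - 7) - 28 ≡ 18. → (7, 18)

(7, 18)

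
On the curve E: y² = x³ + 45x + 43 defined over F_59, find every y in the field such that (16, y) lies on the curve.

27, 32

x³ + 45x + 43 = 4859 ≡ 21 (mod 59).
Square roots of 21 mod 59: 27 and 32 (since 27² = 729 ≡ 21).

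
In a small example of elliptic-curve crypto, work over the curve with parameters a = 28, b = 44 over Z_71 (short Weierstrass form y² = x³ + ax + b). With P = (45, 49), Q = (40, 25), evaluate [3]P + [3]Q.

First 3P:
Repeated addition: build up to 3P.
2P: tangent at (45, 49): λ = (3·45² + 28)/(2·49) ≡ 68/27. 27⁻¹ ≡ 50 (mod 71) since 27·50 = 1350 ≡ 1, so λ ≡ 68·50 ≡ 63.
  x = λ² - 45 - 45 = 3969 - 90 ≡ 45; y = λ·(45 - 45) - 49 ≡ 22. → (45, 22)
3P: (45, 22) + (45, 49): same x and y₁ ≡ -y₂, so the sum is ∞.
3P = ∞.
Next 3Q:
Repeated addition: build up to 3Q.
2Q: tangent at (40, 25): λ = (3·40² + 28)/(2·25) ≡ 0/50. 50⁻¹ ≡ 27 (mod 71), so λ ≡ 0·27 ≡ 0.
  x = λ² - 40 - 40 = 0 - 80 ≡ 62; y = λ·(40 - 62) - 25 ≡ 46. → (62, 46)
3Q: (62, 46) + (40, 25). λ = (25 - 46)/(40 - 62) ≡ 50/49 mod 71. 49⁻¹ ≡ 29 (mod 71), so λ ≡ 30.
  x = λ² - 62 - 40 = 900 - 102 ≡ 17; y = λ·(62 - 17) - 46 ≡ 26. → (17, 26)
3Q = (17, 26).
Finally 3P + 3Q:
∞ + (17, 26) = (17, 26) (identity).

(17, 26)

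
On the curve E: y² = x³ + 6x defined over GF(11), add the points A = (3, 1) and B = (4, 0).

(3, 1) + (4, 0). λ = (0 - 1)/(4 - 3) ≡ 10/1 mod 11. 1⁻¹ ≡ 1 (mod 11), so λ ≡ 10.
  x = λ² - 3 - 4 = 100 - 7 ≡ 5; y = λ·(3 - 5) - 1 ≡ 1. → (5, 1)

(5, 1)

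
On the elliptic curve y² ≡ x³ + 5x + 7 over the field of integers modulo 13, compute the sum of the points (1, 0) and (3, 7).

(5, 12)

(1, 0) + (3, 7). λ = (7 - 0)/(3 - 1) ≡ 7/2 mod 13. 2⁻¹ ≡ 7 (mod 13) since 2·7 = 14 ≡ 1, so λ ≡ 10.
  x = λ² - 1 - 3 = 100 - 4 ≡ 5; y = λ·(1 - 5) - 0 ≡ 12. → (5, 12)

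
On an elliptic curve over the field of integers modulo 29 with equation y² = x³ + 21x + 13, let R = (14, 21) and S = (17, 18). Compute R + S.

(28, 22)

(14, 21) + (17, 18). λ = (18 - 21)/(17 - 14) ≡ 26/3 mod 29. 3⁻¹ ≡ 10 (mod 29) since 3·10 = 30 ≡ 1, so λ ≡ 28.
  x = λ² - 14 - 17 = 784 - 31 ≡ 28; y = λ·(14 - 28) - 21 ≡ 22. → (28, 22)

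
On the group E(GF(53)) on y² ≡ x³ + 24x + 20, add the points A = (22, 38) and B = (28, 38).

(22, 38) + (28, 38). λ = (38 - 38)/(28 - 22) ≡ 0/6 mod 53. 6⁻¹ ≡ 9 (mod 53) since 6·9 = 54 ≡ 1, so λ ≡ 0.
  x = λ² - 22 - 28 = 0 - 50 ≡ 3; y = λ·(22 - 3) - 38 ≡ 15. → (3, 15)

(3, 15)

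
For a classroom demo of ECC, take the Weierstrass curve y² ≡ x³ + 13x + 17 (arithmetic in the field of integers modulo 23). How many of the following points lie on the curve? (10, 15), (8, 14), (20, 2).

1

(10, 15): 15² ≡ 18, rhs ≡ 20 → off.
(8, 14): 14² ≡ 12, rhs ≡ 12 → on.
(20, 2): 2² ≡ 4, rhs ≡ 20 → off.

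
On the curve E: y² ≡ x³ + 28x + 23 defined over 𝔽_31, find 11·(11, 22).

(10, 30)

Write G = (11, 22).
Repeated addition: build up to 11G.
2G: tangent at (11, 22): λ = (3·11² + 28)/(2·22) ≡ 19/13. 13⁻¹ ≡ 12 (mod 31), so λ ≡ 19·12 ≡ 11.
  x = λ² - 11 - 11 = 121 - 22 ≡ 6; y = λ·(11 - 6) - 22 ≡ 2. → (6, 2)
3G: (6, 2) + (11, 22). λ = (22 - 2)/(11 - 6) ≡ 20/5 mod 31. 5⁻¹ ≡ 25 (mod 31), so λ ≡ 4.
  x = λ² - 6 - 11 = 16 - 17 ≡ 30; y = λ·(6 - 30) - 2 ≡ 26. → (30, 26)
4G: (30, 26) + (11, 22). λ = (22 - 26)/(11 - 30) ≡ 27/12 mod 31. 12⁻¹ ≡ 13 (mod 31), so λ ≡ 10.
  x = λ² - 30 - 11 = 100 - 41 ≡ 28; y = λ·(30 - 28) - 26 ≡ 25. → (28, 25)
5G: (28, 25) + (11, 22). λ = (22 - 25)/(11 - 28) ≡ 28/14 mod 31. 14⁻¹ ≡ 20 (mod 31) since 14·20 = 280 ≡ 1, so λ ≡ 2.
  x = λ² - 28 - 11 = 4 - 39 ≡ 27; y = λ·(28 - 27) - 25 ≡ 8. → (27, 8)
6G: (27, 8) + (11, 22). λ = (22 - 8)/(11 - 27) ≡ 14/15 mod 31. 15⁻¹ ≡ 29 (mod 31), so λ ≡ 3.
  x = λ² - 27 - 11 = 9 - 38 ≡ 2; y = λ·(27 - 2) - 8 ≡ 5. → (2, 5)
7G: (2, 5) + (11, 22). λ = (22 - 5)/(11 - 2) ≡ 17/9 mod 31. 9⁻¹ ≡ 7 (mod 31) since 9·7 = 63 ≡ 1, so λ ≡ 26.
  x = λ² - 2 - 11 = 676 - 13 ≡ 12; y = λ·(2 - 12) - 5 ≡ 14. → (12, 14)
8G: (12, 14) + (11, 22). λ = (22 - 14)/(11 - 12) ≡ 8/30 mod 31. 30⁻¹ ≡ 30 (mod 31) since 30·30 = 900 ≡ 1, so λ ≡ 23.
  x = λ² - 12 - 11 = 529 - 23 ≡ 10; y = λ·(12 - 10) - 14 ≡ 1. → (10, 1)
9G: (10, 1) + (11, 22). λ = (22 - 1)/(11 - 10) ≡ 21/1 mod 31. 1⁻¹ ≡ 1 (mod 31), so λ ≡ 21.
  x = λ² - 10 - 11 = 441 - 21 ≡ 17; y = λ·(10 - 17) - 1 ≡ 7. → (17, 7)
10G: (17, 7) + (11, 22). λ = (22 - 7)/(11 - 17) ≡ 15/25 mod 31. 25⁻¹ ≡ 5 (mod 31), so λ ≡ 13.
  x = λ² - 17 - 11 = 169 - 28 ≡ 17; y = λ·(17 - 17) - 7 ≡ 24. → (17, 24)
11G: (17, 24) + (11, 22). λ = (22 - 24)/(11 - 17) ≡ 29/25 mod 31. 25⁻¹ ≡ 5 (mod 31) since 25·5 = 125 ≡ 1, so λ ≡ 21.
  x = λ² - 17 - 11 = 441 - 28 ≡ 10; y = λ·(17 - 10) - 24 ≡ 30. → (10, 30)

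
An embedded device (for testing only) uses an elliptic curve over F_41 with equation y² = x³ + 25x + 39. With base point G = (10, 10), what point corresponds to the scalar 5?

Repeated addition: build up to 5G.
2G: tangent at (10, 10): λ = (3·10² + 25)/(2·10) ≡ 38/20. 20⁻¹ ≡ 39 (mod 41), so λ ≡ 38·39 ≡ 6.
  x = λ² - 10 - 10 = 36 - 20 ≡ 16; y = λ·(10 - 16) - 10 ≡ 36. → (16, 36)
3G: (16, 36) + (10, 10). λ = (10 - 36)/(10 - 16) ≡ 15/35 mod 41. 35⁻¹ ≡ 34 (mod 41), so λ ≡ 18.
  x = λ² - 16 - 10 = 324 - 26 ≡ 11; y = λ·(16 - 11) - 36 ≡ 13. → (11, 13)
4G: (11, 13) + (10, 10). λ = (10 - 13)/(10 - 11) ≡ 38/40 mod 41. 40⁻¹ ≡ 40 (mod 41), so λ ≡ 3.
  x = λ² - 11 - 10 = 9 - 21 ≡ 29; y = λ·(11 - 29) - 13 ≡ 15. → (29, 15)
5G: (29, 15) + (10, 10). λ = (10 - 15)/(10 - 29) ≡ 36/22 mod 41. 22⁻¹ ≡ 28 (mod 41), so λ ≡ 24.
  x = λ² - 29 - 10 = 576 - 39 ≡ 4; y = λ·(29 - 4) - 15 ≡ 11. → (4, 11)

(4, 11)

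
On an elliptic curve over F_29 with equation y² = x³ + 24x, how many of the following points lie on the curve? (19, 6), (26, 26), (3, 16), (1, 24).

2

(19, 6): 6² ≡ 7, rhs ≡ 7 → on.
(26, 26): 26² ≡ 9, rhs ≡ 17 → off.
(3, 16): 16² ≡ 24, rhs ≡ 12 → off.
(1, 24): 24² ≡ 25, rhs ≡ 25 → on.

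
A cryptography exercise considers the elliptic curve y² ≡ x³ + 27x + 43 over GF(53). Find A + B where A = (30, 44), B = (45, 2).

(24, 24)

(30, 44) + (45, 2). λ = (2 - 44)/(45 - 30) ≡ 11/15 mod 53. 15⁻¹ ≡ 46 (mod 53) since 15·46 = 690 ≡ 1, so λ ≡ 29.
  x = λ² - 30 - 45 = 841 - 75 ≡ 24; y = λ·(30 - 24) - 44 ≡ 24. → (24, 24)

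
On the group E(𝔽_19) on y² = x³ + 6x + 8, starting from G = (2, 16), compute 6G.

(8, 13)

Double-and-add on 6 = (110)₂. Start with G = (2, 16) for the leading 1-bit.
double: tangent at (2, 16): λ = (3·2² + 6)/(2·16) ≡ 18/13. 13⁻¹ ≡ 3 (mod 19) since 13·3 = 39 ≡ 1, so λ ≡ 18·3 ≡ 16.
  x = λ² - 2 - 2 = 256 - 4 ≡ 5; y = λ·(2 - 5) - 16 ≡ 12. → (5, 12)
add G: (5, 12) + (2, 16). λ = (16 - 12)/(2 - 5) ≡ 4/16 mod 19. 16⁻¹ ≡ 6 (mod 19), so λ ≡ 5.
  x = λ² - 5 - 2 = 25 - 7 ≡ 18; y = λ·(5 - 18) - 12 ≡ 18. → (18, 18)
double: tangent at (18, 18): λ = (3·18² + 6)/(2·18) ≡ 9/17. 17⁻¹ ≡ 9 (mod 19) since 17·9 = 153 ≡ 1, so λ ≡ 9·9 ≡ 5.
  x = λ² - 18 - 18 = 25 - 36 ≡ 8; y = λ·(18 - 8) - 18 ≡ 13. → (8, 13)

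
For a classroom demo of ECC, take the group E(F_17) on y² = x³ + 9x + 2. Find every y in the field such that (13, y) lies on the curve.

x³ + 9x + 2 = 2316 ≡ 4 (mod 17).
Square roots of 4 mod 17: 2 and 15 (since 2² = 4 ≡ 4).

2, 15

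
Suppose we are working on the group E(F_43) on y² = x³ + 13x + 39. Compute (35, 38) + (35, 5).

O

The two points share x = 35 and their y-coordinates satisfy 38 + 5 ≡ 0 (mod 43), so they are inverses. Their sum is ∞.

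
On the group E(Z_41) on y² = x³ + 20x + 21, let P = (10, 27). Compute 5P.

(13, 10)

Double-and-add on 5 = (101)₂. Start with P = (10, 27) for the leading 1-bit.
double: tangent at (10, 27): λ = (3·10² + 20)/(2·27) ≡ 33/13. 13⁻¹ ≡ 19 (mod 41) since 13·19 = 247 ≡ 1, so λ ≡ 33·19 ≡ 12.
  x = λ² - 10 - 10 = 144 - 20 ≡ 1; y = λ·(10 - 1) - 27 ≡ 40. → (1, 40)
double: tangent at (1, 40): λ = (3·1² + 20)/(2·40) ≡ 23/39. 39⁻¹ ≡ 20 (mod 41) since 39·20 = 780 ≡ 1, so λ ≡ 23·20 ≡ 9.
  x = λ² - 1 - 1 = 81 - 2 ≡ 38; y = λ·(1 - 38) - 40 ≡ 37. → (38, 37)
add P: (38, 37) + (10, 27). λ = (27 - 37)/(10 - 38) ≡ 31/13 mod 41. 13⁻¹ ≡ 19 (mod 41) since 13·19 = 247 ≡ 1, so λ ≡ 15.
  x = λ² - 38 - 10 = 225 - 48 ≡ 13; y = λ·(38 - 13) - 37 ≡ 10. → (13, 10)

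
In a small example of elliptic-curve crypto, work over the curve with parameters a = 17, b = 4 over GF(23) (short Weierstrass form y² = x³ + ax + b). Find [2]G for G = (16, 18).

tangent at (16, 18): λ = (3·16² + 17)/(2·18) ≡ 3/13. 13⁻¹ ≡ 16 (mod 23), so λ ≡ 3·16 ≡ 2.
  x = λ² - 16 - 16 = 4 - 32 ≡ 18; y = λ·(16 - 18) - 18 ≡ 1. → (18, 1)

(18, 1)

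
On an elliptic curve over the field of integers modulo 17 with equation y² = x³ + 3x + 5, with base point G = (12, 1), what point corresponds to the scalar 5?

Repeated addition: build up to 5G.
2G: tangent at (12, 1): λ = (3·12² + 3)/(2·1) ≡ 10/2. 2⁻¹ ≡ 9 (mod 17), so λ ≡ 10·9 ≡ 5.
  x = λ² - 12 - 12 = 25 - 24 ≡ 1; y = λ·(12 - 1) - 1 ≡ 3. → (1, 3)
3G: (1, 3) + (12, 1). λ = (1 - 3)/(12 - 1) ≡ 15/11 mod 17. 11⁻¹ ≡ 14 (mod 17), so λ ≡ 6.
  x = λ² - 1 - 12 = 36 - 13 ≡ 6; y = λ·(1 - 6) - 3 ≡ 1. → (6, 1)
4G: (6, 1) + (12, 1). λ = (1 - 1)/(12 - 6) ≡ 0/6 mod 17. 6⁻¹ ≡ 3 (mod 17) since 6·3 = 18 ≡ 1, so λ ≡ 0.
  x = λ² - 6 - 12 = 0 - 18 ≡ 16; y = λ·(6 - 16) - 1 ≡ 16. → (16, 16)
5G: (16, 16) + (12, 1). λ = (1 - 16)/(12 - 16) ≡ 2/13 mod 17. 13⁻¹ ≡ 4 (mod 17), so λ ≡ 8.
  x = λ² - 16 - 12 = 64 - 28 ≡ 2; y = λ·(16 - 2) - 16 ≡ 11. → (2, 11)

(2, 11)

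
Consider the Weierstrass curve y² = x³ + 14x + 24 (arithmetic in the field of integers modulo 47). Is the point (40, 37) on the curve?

yes

y² = 37² ≡ 6; x³ + 14x + 24 = 64584 ≡ 6 (mod 47). 6 = 6.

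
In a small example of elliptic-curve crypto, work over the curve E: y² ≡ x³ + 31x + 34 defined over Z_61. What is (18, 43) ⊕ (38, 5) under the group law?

(18, 43) + (38, 5). λ = (5 - 43)/(38 - 18) ≡ 23/20 mod 61. 20⁻¹ ≡ 58 (mod 61), so λ ≡ 53.
  x = λ² - 18 - 38 = 2809 - 56 ≡ 8; y = λ·(18 - 8) - 43 ≡ 60. → (8, 60)

(8, 60)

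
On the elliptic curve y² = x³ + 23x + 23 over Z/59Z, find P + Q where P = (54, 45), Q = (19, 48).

(54, 45) + (19, 48). λ = (48 - 45)/(19 - 54) ≡ 3/24 mod 59. 24⁻¹ ≡ 32 (mod 59) since 24·32 = 768 ≡ 1, so λ ≡ 37.
  x = λ² - 54 - 19 = 1369 - 73 ≡ 57; y = λ·(54 - 57) - 45 ≡ 21. → (57, 21)

(57, 21)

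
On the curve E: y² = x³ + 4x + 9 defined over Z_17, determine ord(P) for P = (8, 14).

2P: tangent at (8, 14): λ = (3·8² + 4)/(2·14) ≡ 9/11. 11⁻¹ ≡ 14 (mod 17), so λ ≡ 9·14 ≡ 7.
  x = λ² - 8 - 8 = 49 - 16 ≡ 16; y = λ·(8 - 16) - 14 ≡ 15. → (16, 15)
3P: (16, 15) + (8, 14). λ = (14 - 15)/(8 - 16) ≡ 16/9 mod 17. 9⁻¹ ≡ 2 (mod 17) since 9·2 = 18 ≡ 1, so λ ≡ 15.
  x = λ² - 16 - 8 = 225 - 24 ≡ 14; y = λ·(16 - 14) - 15 ≡ 15. → (14, 15)
4P: (14, 15) + (8, 14). λ = (14 - 15)/(8 - 14) ≡ 16/11 mod 17. 11⁻¹ ≡ 14 (mod 17), so λ ≡ 3.
  x = λ² - 14 - 8 = 9 - 22 ≡ 4; y = λ·(14 - 4) - 15 ≡ 15. → (4, 15)
5P: (4, 15) + (8, 14). λ = (14 - 15)/(8 - 4) ≡ 16/4 mod 17. 4⁻¹ ≡ 13 (mod 17), so λ ≡ 4.
  x = λ² - 4 - 8 = 16 - 12 ≡ 4; y = λ·(4 - 4) - 15 ≡ 2. → (4, 2)
6P: (4, 2) + (8, 14). λ = (14 - 2)/(8 - 4) ≡ 12/4 mod 17. 4⁻¹ ≡ 13 (mod 17), so λ ≡ 3.
  x = λ² - 4 - 8 = 9 - 12 ≡ 14; y = λ·(4 - 14) - 2 ≡ 2. → (14, 2)
7P: (14, 2) + (8, 14). λ = (14 - 2)/(8 - 14) ≡ 12/11 mod 17. 11⁻¹ ≡ 14 (mod 17), so λ ≡ 15.
  x = λ² - 14 - 8 = 225 - 22 ≡ 16; y = λ·(14 - 16) - 2 ≡ 2. → (16, 2)
8P: (16, 2) + (8, 14). λ = (14 - 2)/(8 - 16) ≡ 12/9 mod 17. 9⁻¹ ≡ 2 (mod 17) since 9·2 = 18 ≡ 1, so λ ≡ 7.
  x = λ² - 16 - 8 = 49 - 24 ≡ 8; y = λ·(16 - 8) - 2 ≡ 3. → (8, 3)
9P: (8, 3) + (8, 14): same x and y₁ ≡ -y₂, so the sum is O.
9P = O, so the order is 9.

9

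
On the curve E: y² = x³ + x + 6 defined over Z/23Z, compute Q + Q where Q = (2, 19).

(22, 2)

tangent at (2, 19): λ = (3·2² + 1)/(2·19) ≡ 13/15. 15⁻¹ ≡ 20 (mod 23), so λ ≡ 13·20 ≡ 7.
  x = λ² - 2 - 2 = 49 - 4 ≡ 22; y = λ·(2 - 22) - 19 ≡ 2. → (22, 2)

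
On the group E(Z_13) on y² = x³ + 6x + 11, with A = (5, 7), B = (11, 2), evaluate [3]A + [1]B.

(11, 11)

First 3A:
Repeated addition: build up to 3A.
2A: tangent at (5, 7): λ = (3·5² + 6)/(2·7) ≡ 3/1. 1⁻¹ ≡ 1 (mod 13) since 1·1 = 1 ≡ 1, so λ ≡ 3·1 ≡ 3.
  x = λ² - 5 - 5 = 9 - 10 ≡ 12; y = λ·(5 - 12) - 7 ≡ 11. → (12, 11)
3A: (12, 11) + (5, 7). λ = (7 - 11)/(5 - 12) ≡ 9/6 mod 13. 6⁻¹ ≡ 11 (mod 13) since 6·11 = 66 ≡ 1, so λ ≡ 8.
  x = λ² - 12 - 5 = 64 - 17 ≡ 8; y = λ·(12 - 8) - 11 ≡ 8. → (8, 8)
3A = (8, 8).
Finally 3A + B:
(8, 8) + (11, 2). λ = (2 - 8)/(11 - 8) ≡ 7/3 mod 13. 3⁻¹ ≡ 9 (mod 13) since 3·9 = 27 ≡ 1, so λ ≡ 11.
  x = λ² - 8 - 11 = 121 - 19 ≡ 11; y = λ·(8 - 11) - 8 ≡ 11. → (11, 11)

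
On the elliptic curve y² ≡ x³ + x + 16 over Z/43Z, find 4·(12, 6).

(25, 10)

Write G = (12, 6).
Double-and-add on 4 = (100)₂. Start with G = (12, 6) for the leading 1-bit.
double: tangent at (12, 6): λ = (3·12² + 1)/(2·6) ≡ 3/12. 12⁻¹ ≡ 18 (mod 43), so λ ≡ 3·18 ≡ 11.
  x = λ² - 12 - 12 = 121 - 24 ≡ 11; y = λ·(12 - 11) - 6 ≡ 5. → (11, 5)
double: tangent at (11, 5): λ = (3·11² + 1)/(2·5) ≡ 20/10. 10⁻¹ ≡ 13 (mod 43), so λ ≡ 20·13 ≡ 2.
  x = λ² - 11 - 11 = 4 - 22 ≡ 25; y = λ·(11 - 25) - 5 ≡ 10. → (25, 10)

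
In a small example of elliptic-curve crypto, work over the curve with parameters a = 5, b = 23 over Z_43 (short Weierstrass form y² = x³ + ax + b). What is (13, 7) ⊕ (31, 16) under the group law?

(13, 7) + (31, 16). λ = (16 - 7)/(31 - 13) ≡ 9/18 mod 43. 18⁻¹ ≡ 12 (mod 43) since 18·12 = 216 ≡ 1, so λ ≡ 22.
  x = λ² - 13 - 31 = 484 - 44 ≡ 10; y = λ·(13 - 10) - 7 ≡ 16. → (10, 16)

(10, 16)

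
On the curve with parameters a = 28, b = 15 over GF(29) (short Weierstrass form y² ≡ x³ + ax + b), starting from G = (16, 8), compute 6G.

Double-and-add on 6 = (110)₂. Start with G = (16, 8) for the leading 1-bit.
double: tangent at (16, 8): λ = (3·16² + 28)/(2·8) ≡ 13/16. 16⁻¹ ≡ 20 (mod 29), so λ ≡ 13·20 ≡ 28.
  x = λ² - 16 - 16 = 784 - 32 ≡ 27; y = λ·(16 - 27) - 8 ≡ 3. → (27, 3)
add G: (27, 3) + (16, 8). λ = (8 - 3)/(16 - 27) ≡ 5/18 mod 29. 18⁻¹ ≡ 21 (mod 29), so λ ≡ 18.
  x = λ² - 27 - 16 = 324 - 43 ≡ 20; y = λ·(27 - 20) - 3 ≡ 7. → (20, 7)
double: tangent at (20, 7): λ = (3·20² + 28)/(2·7) ≡ 10/14. 14⁻¹ ≡ 27 (mod 29), so λ ≡ 10·27 ≡ 9.
  x = λ² - 20 - 20 = 81 - 40 ≡ 12; y = λ·(20 - 12) - 7 ≡ 7. → (12, 7)

(12, 7)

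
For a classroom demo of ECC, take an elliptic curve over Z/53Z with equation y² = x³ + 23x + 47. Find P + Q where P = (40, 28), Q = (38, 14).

(40, 28) + (38, 14). λ = (14 - 28)/(38 - 40) ≡ 39/51 mod 53. 51⁻¹ ≡ 26 (mod 53), so λ ≡ 7.
  x = λ² - 40 - 38 = 49 - 78 ≡ 24; y = λ·(40 - 24) - 28 ≡ 31. → (24, 31)

(24, 31)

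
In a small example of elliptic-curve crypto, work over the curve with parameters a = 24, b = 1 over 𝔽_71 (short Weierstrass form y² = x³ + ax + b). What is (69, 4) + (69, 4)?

(42, 11)

tangent at (69, 4): λ = (3·69² + 24)/(2·4) ≡ 36/8. 8⁻¹ ≡ 9 (mod 71), so λ ≡ 36·9 ≡ 40.
  x = λ² - 69 - 69 = 1600 - 138 ≡ 42; y = λ·(69 - 42) - 4 ≡ 11. → (42, 11)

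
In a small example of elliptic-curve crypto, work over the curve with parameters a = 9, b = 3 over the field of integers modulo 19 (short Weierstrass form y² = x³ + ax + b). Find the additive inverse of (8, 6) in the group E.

-(8, 6) = (8, -6 mod 19) = (8, 13).

(8, 13)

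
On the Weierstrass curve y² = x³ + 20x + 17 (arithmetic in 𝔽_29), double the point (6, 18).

tangent at (6, 18): λ = (3·6² + 20)/(2·18) ≡ 12/7. 7⁻¹ ≡ 25 (mod 29) since 7·25 = 175 ≡ 1, so λ ≡ 12·25 ≡ 10.
  x = λ² - 6 - 6 = 100 - 12 ≡ 1; y = λ·(6 - 1) - 18 ≡ 3. → (1, 3)

(1, 3)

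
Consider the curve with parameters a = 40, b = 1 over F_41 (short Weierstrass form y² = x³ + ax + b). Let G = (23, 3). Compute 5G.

(1, 40)

Repeated addition: build up to 5G.
2G: tangent at (23, 3): λ = (3·23² + 40)/(2·3) ≡ 28/6. 6⁻¹ ≡ 7 (mod 41), so λ ≡ 28·7 ≡ 32.
  x = λ² - 23 - 23 = 1024 - 46 ≡ 35; y = λ·(23 - 35) - 3 ≡ 23. → (35, 23)
3G: (35, 23) + (23, 3). λ = (3 - 23)/(23 - 35) ≡ 21/29 mod 41. 29⁻¹ ≡ 17 (mod 41), so λ ≡ 29.
  x = λ² - 35 - 23 = 841 - 58 ≡ 4; y = λ·(35 - 4) - 23 ≡ 15. → (4, 15)
4G: (4, 15) + (23, 3). λ = (3 - 15)/(23 - 4) ≡ 29/19 mod 41. 19⁻¹ ≡ 13 (mod 41) since 19·13 = 247 ≡ 1, so λ ≡ 8.
  x = λ² - 4 - 23 = 64 - 27 ≡ 37; y = λ·(4 - 37) - 15 ≡ 8. → (37, 8)
5G: (37, 8) + (23, 3). λ = (3 - 8)/(23 - 37) ≡ 36/27 mod 41. 27⁻¹ ≡ 38 (mod 41), so λ ≡ 15.
  x = λ² - 37 - 23 = 225 - 60 ≡ 1; y = λ·(37 - 1) - 8 ≡ 40. → (1, 40)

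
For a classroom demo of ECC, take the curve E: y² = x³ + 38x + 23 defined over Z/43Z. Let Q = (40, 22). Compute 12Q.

(25, 0)

Repeated addition: build up to 12Q.
2Q: tangent at (40, 22): λ = (3·40² + 38)/(2·22) ≡ 22/1. 1⁻¹ ≡ 1 (mod 43), so λ ≡ 22·1 ≡ 22.
  x = λ² - 40 - 40 = 484 - 80 ≡ 17; y = λ·(40 - 17) - 22 ≡ 11. → (17, 11)
3Q: (17, 11) + (40, 22). λ = (22 - 11)/(40 - 17) ≡ 11/23 mod 43. 23⁻¹ ≡ 15 (mod 43), so λ ≡ 36.
  x = λ² - 17 - 40 = 1296 - 57 ≡ 35; y = λ·(17 - 35) - 11 ≡ 29. → (35, 29)
4Q: (35, 29) + (40, 22). λ = (22 - 29)/(40 - 35) ≡ 36/5 mod 43. 5⁻¹ ≡ 26 (mod 43), so λ ≡ 33.
  x = λ² - 35 - 40 = 1089 - 75 ≡ 25; y = λ·(35 - 25) - 29 ≡ 0. → (25, 0)
5Q: (25, 0) + (40, 22). λ = (22 - 0)/(40 - 25) ≡ 22/15 mod 43. 15⁻¹ ≡ 23 (mod 43) since 15·23 = 345 ≡ 1, so λ ≡ 33.
  x = λ² - 25 - 40 = 1089 - 65 ≡ 35; y = λ·(25 - 35) - 0 ≡ 14. → (35, 14)
6Q: (35, 14) + (40, 22). λ = (22 - 14)/(40 - 35) ≡ 8/5 mod 43. 5⁻¹ ≡ 26 (mod 43) since 5·26 = 130 ≡ 1, so λ ≡ 36.
  x = λ² - 35 - 40 = 1296 - 75 ≡ 17; y = λ·(35 - 17) - 14 ≡ 32. → (17, 32)
7Q: (17, 32) + (40, 22). λ = (22 - 32)/(40 - 17) ≡ 33/23 mod 43. 23⁻¹ ≡ 15 (mod 43), so λ ≡ 22.
  x = λ² - 17 - 40 = 484 - 57 ≡ 40; y = λ·(17 - 40) - 32 ≡ 21. → (40, 21)
8Q: (40, 21) + (40, 22): same x and y₁ ≡ -y₂, so the sum is the point at infinity.
9Q: the point at infinity + (40, 22) = (40, 22) (identity).
10Q: tangent at (40, 22): λ = (3·40² + 38)/(2·22) ≡ 22/1. 1⁻¹ ≡ 1 (mod 43) since 1·1 = 1 ≡ 1, so λ ≡ 22·1 ≡ 22.
  x = λ² - 40 - 40 = 484 - 80 ≡ 17; y = λ·(40 - 17) - 22 ≡ 11. → (17, 11)
11Q: (17, 11) + (40, 22). λ = (22 - 11)/(40 - 17) ≡ 11/23 mod 43. 23⁻¹ ≡ 15 (mod 43) since 23·15 = 345 ≡ 1, so λ ≡ 36.
  x = λ² - 17 - 40 = 1296 - 57 ≡ 35; y = λ·(17 - 35) - 11 ≡ 29. → (35, 29)
12Q: (35, 29) + (40, 22). λ = (22 - 29)/(40 - 35) ≡ 36/5 mod 43. 5⁻¹ ≡ 26 (mod 43), so λ ≡ 33.
  x = λ² - 35 - 40 = 1089 - 75 ≡ 25; y = λ·(35 - 25) - 29 ≡ 0. → (25, 0)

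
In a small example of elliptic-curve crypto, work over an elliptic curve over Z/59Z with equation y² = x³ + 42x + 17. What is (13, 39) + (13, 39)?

(54, 6)

tangent at (13, 39): λ = (3·13² + 42)/(2·39) ≡ 18/19. 19⁻¹ ≡ 28 (mod 59) since 19·28 = 532 ≡ 1, so λ ≡ 18·28 ≡ 32.
  x = λ² - 13 - 13 = 1024 - 26 ≡ 54; y = λ·(13 - 54) - 39 ≡ 6. → (54, 6)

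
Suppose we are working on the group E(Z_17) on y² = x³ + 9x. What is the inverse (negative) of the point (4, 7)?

-(4, 7) = (4, -7 mod 17) = (4, 10).

(4, 10)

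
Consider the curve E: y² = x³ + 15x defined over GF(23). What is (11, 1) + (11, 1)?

(3, 16)

tangent at (11, 1): λ = (3·11² + 15)/(2·1) ≡ 10/2. 2⁻¹ ≡ 12 (mod 23), so λ ≡ 10·12 ≡ 5.
  x = λ² - 11 - 11 = 25 - 22 ≡ 3; y = λ·(11 - 3) - 1 ≡ 16. → (3, 16)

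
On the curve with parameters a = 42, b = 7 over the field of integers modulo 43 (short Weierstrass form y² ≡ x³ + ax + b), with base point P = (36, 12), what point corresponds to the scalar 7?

(30, 4)

Repeated addition: build up to 7P.
2P: tangent at (36, 12): λ = (3·36² + 42)/(2·12) ≡ 17/24. 24⁻¹ ≡ 9 (mod 43), so λ ≡ 17·9 ≡ 24.
  x = λ² - 36 - 36 = 576 - 72 ≡ 31; y = λ·(36 - 31) - 12 ≡ 22. → (31, 22)
3P: (31, 22) + (36, 12). λ = (12 - 22)/(36 - 31) ≡ 33/5 mod 43. 5⁻¹ ≡ 26 (mod 43) since 5·26 = 130 ≡ 1, so λ ≡ 41.
  x = λ² - 31 - 36 = 1681 - 67 ≡ 23; y = λ·(31 - 23) - 22 ≡ 5. → (23, 5)
4P: (23, 5) + (36, 12). λ = (12 - 5)/(36 - 23) ≡ 7/13 mod 43. 13⁻¹ ≡ 10 (mod 43), so λ ≡ 27.
  x = λ² - 23 - 36 = 729 - 59 ≡ 25; y = λ·(23 - 25) - 5 ≡ 27. → (25, 27)
5P: (25, 27) + (36, 12). λ = (12 - 27)/(36 - 25) ≡ 28/11 mod 43. 11⁻¹ ≡ 4 (mod 43), so λ ≡ 26.
  x = λ² - 25 - 36 = 676 - 61 ≡ 13; y = λ·(25 - 13) - 27 ≡ 27. → (13, 27)
6P: (13, 27) + (36, 12). λ = (12 - 27)/(36 - 13) ≡ 28/23 mod 43. 23⁻¹ ≡ 15 (mod 43), so λ ≡ 33.
  x = λ² - 13 - 36 = 1089 - 49 ≡ 8; y = λ·(13 - 8) - 27 ≡ 9. → (8, 9)
7P: (8, 9) + (36, 12). λ = (12 - 9)/(36 - 8) ≡ 3/28 mod 43. 28⁻¹ ≡ 20 (mod 43), so λ ≡ 17.
  x = λ² - 8 - 36 = 289 - 44 ≡ 30; y = λ·(8 - 30) - 9 ≡ 4. → (30, 4)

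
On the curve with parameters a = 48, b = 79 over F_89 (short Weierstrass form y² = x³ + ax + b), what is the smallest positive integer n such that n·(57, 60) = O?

11

2P: tangent at (57, 60): λ = (3·57² + 48)/(2·60) ≡ 5/31. 31⁻¹ ≡ 23 (mod 89), so λ ≡ 5·23 ≡ 26.
  x = λ² - 57 - 57 = 676 - 114 ≡ 28; y = λ·(57 - 28) - 60 ≡ 71. → (28, 71)
3P: (28, 71) + (57, 60). λ = (60 - 71)/(57 - 28) ≡ 78/29 mod 89. 29⁻¹ ≡ 43 (mod 89) since 29·43 = 1247 ≡ 1, so λ ≡ 61.
  x = λ² - 28 - 57 = 3721 - 85 ≡ 76; y = λ·(28 - 76) - 71 ≡ 27. → (76, 27)
4P: (76, 27) + (57, 60). λ = (60 - 27)/(57 - 76) ≡ 33/70 mod 89. 70⁻¹ ≡ 14 (mod 89), so λ ≡ 17.
  x = λ² - 76 - 57 = 289 - 133 ≡ 67; y = λ·(76 - 67) - 27 ≡ 37. → (67, 37)
5P: (67, 37) + (57, 60). λ = (60 - 37)/(57 - 67) ≡ 23/79 mod 89. 79⁻¹ ≡ 80 (mod 89) since 79·80 = 6320 ≡ 1, so λ ≡ 60.
  x = λ² - 67 - 57 = 3600 - 124 ≡ 5; y = λ·(67 - 5) - 37 ≡ 34. → (5, 34)
6P: (5, 34) + (57, 60). λ = (60 - 34)/(57 - 5) ≡ 26/52 mod 89. 52⁻¹ ≡ 12 (mod 89) since 52·12 = 624 ≡ 1, so λ ≡ 45.
  x = λ² - 5 - 57 = 2025 - 62 ≡ 5; y = λ·(5 - 5) - 34 ≡ 55. → (5, 55)
7P: (5, 55) + (57, 60). λ = (60 - 55)/(57 - 5) ≡ 5/52 mod 89. 52⁻¹ ≡ 12 (mod 89) since 52·12 = 624 ≡ 1, so λ ≡ 60.
  x = λ² - 5 - 57 = 3600 - 62 ≡ 67; y = λ·(5 - 67) - 55 ≡ 52. → (67, 52)
8P: (67, 52) + (57, 60). λ = (60 - 52)/(57 - 67) ≡ 8/79 mod 89. 79⁻¹ ≡ 80 (mod 89), so λ ≡ 17.
  x = λ² - 67 - 57 = 289 - 124 ≡ 76; y = λ·(67 - 76) - 52 ≡ 62. → (76, 62)
9P: (76, 62) + (57, 60). λ = (60 - 62)/(57 - 76) ≡ 87/70 mod 89. 70⁻¹ ≡ 14 (mod 89) since 70·14 = 980 ≡ 1, so λ ≡ 61.
  x = λ² - 76 - 57 = 3721 - 133 ≡ 28; y = λ·(76 - 28) - 62 ≡ 18. → (28, 18)
10P: (28, 18) + (57, 60). λ = (60 - 18)/(57 - 28) ≡ 42/29 mod 89. 29⁻¹ ≡ 43 (mod 89), so λ ≡ 26.
  x = λ² - 28 - 57 = 676 - 85 ≡ 57; y = λ·(28 - 57) - 18 ≡ 29. → (57, 29)
11P: (57, 29) + (57, 60): same x and y₁ ≡ -y₂, so the sum is O.
11P = O, so the order is 11.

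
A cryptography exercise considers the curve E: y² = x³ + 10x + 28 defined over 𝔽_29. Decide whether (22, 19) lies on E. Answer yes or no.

no

y² = 19² ≡ 13; x³ + 10x + 28 = 10896 ≡ 21 (mod 29). 13 ≠ 21.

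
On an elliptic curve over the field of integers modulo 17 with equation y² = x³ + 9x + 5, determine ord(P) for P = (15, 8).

2P: tangent at (15, 8): λ = (3·15² + 9)/(2·8) ≡ 4/16. 16⁻¹ ≡ 16 (mod 17) since 16·16 = 256 ≡ 1, so λ ≡ 4·16 ≡ 13.
  x = λ² - 15 - 15 = 169 - 30 ≡ 3; y = λ·(15 - 3) - 8 ≡ 12. → (3, 12)
3P: (3, 12) + (15, 8). λ = (8 - 12)/(15 - 3) ≡ 13/12 mod 17. 12⁻¹ ≡ 10 (mod 17), so λ ≡ 11.
  x = λ² - 3 - 15 = 121 - 18 ≡ 1; y = λ·(3 - 1) - 12 ≡ 10. → (1, 10)
4P: (1, 10) + (15, 8). λ = (8 - 10)/(15 - 1) ≡ 15/14 mod 17. 14⁻¹ ≡ 11 (mod 17), so λ ≡ 12.
  x = λ² - 1 - 15 = 144 - 16 ≡ 9; y = λ·(1 - 9) - 10 ≡ 13. → (9, 13)
5P: (9, 13) + (15, 8). λ = (8 - 13)/(15 - 9) ≡ 12/6 mod 17. 6⁻¹ ≡ 3 (mod 17), so λ ≡ 2.
  x = λ² - 9 - 15 = 4 - 24 ≡ 14; y = λ·(9 - 14) - 13 ≡ 11. → (14, 11)
6P: (14, 11) + (15, 8). λ = (8 - 11)/(15 - 14) ≡ 14/1 mod 17. 1⁻¹ ≡ 1 (mod 17), so λ ≡ 14.
  x = λ² - 14 - 15 = 196 - 29 ≡ 14; y = λ·(14 - 14) - 11 ≡ 6. → (14, 6)
7P: (14, 6) + (15, 8). λ = (8 - 6)/(15 - 14) ≡ 2/1 mod 17. 1⁻¹ ≡ 1 (mod 17) since 1·1 = 1 ≡ 1, so λ ≡ 2.
  x = λ² - 14 - 15 = 4 - 29 ≡ 9; y = λ·(14 - 9) - 6 ≡ 4. → (9, 4)
8P: (9, 4) + (15, 8). λ = (8 - 4)/(15 - 9) ≡ 4/6 mod 17. 6⁻¹ ≡ 3 (mod 17) since 6·3 = 18 ≡ 1, so λ ≡ 12.
  x = λ² - 9 - 15 = 144 - 24 ≡ 1; y = λ·(9 - 1) - 4 ≡ 7. → (1, 7)
9P: (1, 7) + (15, 8). λ = (8 - 7)/(15 - 1) ≡ 1/14 mod 17. 14⁻¹ ≡ 11 (mod 17), so λ ≡ 11.
  x = λ² - 1 - 15 = 121 - 16 ≡ 3; y = λ·(1 - 3) - 7 ≡ 5. → (3, 5)
10P: (3, 5) + (15, 8). λ = (8 - 5)/(15 - 3) ≡ 3/12 mod 17. 12⁻¹ ≡ 10 (mod 17) since 12·10 = 120 ≡ 1, so λ ≡ 13.
  x = λ² - 3 - 15 = 169 - 18 ≡ 15; y = λ·(3 - 15) - 5 ≡ 9. → (15, 9)
11P: (15, 9) + (15, 8): same x and y₁ ≡ -y₂, so the sum is the point at infinity.
11P = the point at infinity, so the order is 11.

11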